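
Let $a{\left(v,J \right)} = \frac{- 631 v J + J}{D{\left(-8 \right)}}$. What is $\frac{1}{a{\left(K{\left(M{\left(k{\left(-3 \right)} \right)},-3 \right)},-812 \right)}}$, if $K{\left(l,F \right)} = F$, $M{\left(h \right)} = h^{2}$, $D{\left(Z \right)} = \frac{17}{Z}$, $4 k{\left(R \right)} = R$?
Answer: $\frac{17}{12303424} \approx 1.3817 \cdot 10^{-6}$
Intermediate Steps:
$k{\left(R \right)} = \frac{R}{4}$
$a{\left(v,J \right)} = - \frac{8 J}{17} + \frac{5048 J v}{17}$ ($a{\left(v,J \right)} = \frac{- 631 v J + J}{17 \frac{1}{-8}} = \frac{- 631 J v + J}{17 \left(- \frac{1}{8}\right)} = \frac{J - 631 J v}{- \frac{17}{8}} = \left(J - 631 J v\right) \left(- \frac{8}{17}\right) = - \frac{8 J}{17} + \frac{5048 J v}{17}$)
$\frac{1}{a{\left(K{\left(M{\left(k{\left(-3 \right)} \right)},-3 \right)},-812 \right)}} = \frac{1}{\frac{8}{17} \left(-812\right) \left(-1 + 631 \left(-3\right)\right)} = \frac{1}{\frac{8}{17} \left(-812\right) \left(-1 - 1893\right)} = \frac{1}{\frac{8}{17} \left(-812\right) \left(-1894\right)} = \frac{1}{\frac{12303424}{17}} = \frac{17}{12303424}$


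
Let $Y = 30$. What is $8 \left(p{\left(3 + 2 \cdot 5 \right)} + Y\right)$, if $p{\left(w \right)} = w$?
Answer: $344$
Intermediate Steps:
$8 \left(p{\left(3 + 2 \cdot 5 \right)} + Y\right) = 8 \left(\left(3 + 2 \cdot 5\right) + 30\right) = 8 \left(\left(3 + 10\right) + 30\right) = 8 \left(13 + 30\right) = 8 \cdot 43 = 344$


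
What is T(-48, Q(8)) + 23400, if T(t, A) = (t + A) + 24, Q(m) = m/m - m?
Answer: 23369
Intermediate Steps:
Q(m) = 1 - m
T(t, A) = 24 + A + t (T(t, A) = (A + t) + 24 = 24 + A + t)
T(-48, Q(8)) + 23400 = (24 + (1 - 1*8) - 48) + 23400 = (24 + (1 - 8) - 48) + 23400 = (24 - 7 - 48) + 23400 = -31 + 23400 = 23369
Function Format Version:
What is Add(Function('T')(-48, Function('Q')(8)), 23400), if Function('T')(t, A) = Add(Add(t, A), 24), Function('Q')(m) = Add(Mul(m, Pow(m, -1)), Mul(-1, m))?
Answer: 23369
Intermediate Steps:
Function('Q')(m) = Add(1, Mul(-1, m))
Function('T')(t, A) = Add(24, A, t) (Function('T')(t, A) = Add(Add(A, t), 24) = Add(24, A, t))
Add(Function('T')(-48, Function('Q')(8)), 23400) = Add(Add(24, Add(1, Mul(-1, 8)), -48), 23400) = Add(Add(24, Add(1, -8), -48), 23400) = Add(Add(24, -7, -48), 23400) = Add(-31, 23400) = 23369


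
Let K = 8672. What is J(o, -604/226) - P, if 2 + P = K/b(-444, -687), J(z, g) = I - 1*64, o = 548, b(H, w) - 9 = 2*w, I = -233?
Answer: -394003/1365 ≈ -288.65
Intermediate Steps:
b(H, w) = 9 + 2*w
J(z, g) = -297 (J(z, g) = -233 - 1*64 = -233 - 64 = -297)
P = -11402/1365 (P = -2 + 8672/(9 + 2*(-687)) = -2 + 8672/(9 - 1374) = -2 + 8672/(-1365) = -2 + 8672*(-1/1365) = -2 - 8672/1365 = -11402/1365 ≈ -8.3531)
J(o, -604/226) - P = -297 - 1*(-11402/1365) = -297 + 11402/1365 = -394003/1365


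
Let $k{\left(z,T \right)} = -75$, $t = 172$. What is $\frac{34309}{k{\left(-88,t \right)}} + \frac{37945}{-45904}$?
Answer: $- \frac{1577766211}{3442800} \approx -458.28$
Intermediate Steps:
$\frac{34309}{k{\left(-88,t \right)}} + \frac{37945}{-45904} = \frac{34309}{-75} + \frac{37945}{-45904} = 34309 \left(- \frac{1}{75}\right) + 37945 \left(- \frac{1}{45904}\right) = - \frac{34309}{75} - \frac{37945}{45904} = - \frac{1577766211}{3442800}$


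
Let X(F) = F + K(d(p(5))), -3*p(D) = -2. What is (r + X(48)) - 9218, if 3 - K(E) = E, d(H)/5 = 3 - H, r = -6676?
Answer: -47564/3 ≈ -15855.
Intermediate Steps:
p(D) = ⅔ (p(D) = -⅓*(-2) = ⅔)
d(H) = 15 - 5*H (d(H) = 5*(3 - H) = 15 - 5*H)
K(E) = 3 - E
X(F) = -26/3 + F (X(F) = F + (3 - (15 - 5*⅔)) = F + (3 - (15 - 10/3)) = F + (3 - 1*35/3) = F + (3 - 35/3) = F - 26/3 = -26/3 + F)
(r + X(48)) - 9218 = (-6676 + (-26/3 + 48)) - 9218 = (-6676 + 118/3) - 9218 = -19910/3 - 9218 = -47564/3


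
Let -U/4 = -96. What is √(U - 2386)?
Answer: I*√2002 ≈ 44.744*I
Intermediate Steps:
U = 384 (U = -4*(-96) = 384)
√(U - 2386) = √(384 - 2386) = √(-2002) = I*√2002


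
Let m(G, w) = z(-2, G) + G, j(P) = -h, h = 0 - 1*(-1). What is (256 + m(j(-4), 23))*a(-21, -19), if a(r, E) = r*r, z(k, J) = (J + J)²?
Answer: 114219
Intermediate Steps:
z(k, J) = 4*J² (z(k, J) = (2*J)² = 4*J²)
h = 1 (h = 0 + 1 = 1)
j(P) = -1 (j(P) = -1*1 = -1)
a(r, E) = r²
m(G, w) = G + 4*G² (m(G, w) = 4*G² + G = G + 4*G²)
(256 + m(j(-4), 23))*a(-21, -19) = (256 - (1 + 4*(-1)))*(-21)² = (256 - (1 - 4))*441 = (256 - 1*(-3))*441 = (256 + 3)*441 = 259*441 = 114219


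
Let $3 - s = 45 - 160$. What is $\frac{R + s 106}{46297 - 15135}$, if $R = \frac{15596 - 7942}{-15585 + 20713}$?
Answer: $\frac{32074339}{79899368} \approx 0.40143$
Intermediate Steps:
$s = 118$ ($s = 3 - \left(45 - 160\right) = 3 - -115 = 3 + 115 = 118$)
$R = \frac{3827}{2564}$ ($R = \frac{7654}{5128} = 7654 \cdot \frac{1}{5128} = \frac{3827}{2564} \approx 1.4926$)
$\frac{R + s 106}{46297 - 15135} = \frac{\frac{3827}{2564} + 118 \cdot 106}{46297 - 15135} = \frac{\frac{3827}{2564} + 12508}{31162} = \frac{32074339}{2564} \cdot \frac{1}{31162} = \frac{32074339}{79899368}$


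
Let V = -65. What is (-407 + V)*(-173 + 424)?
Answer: -118472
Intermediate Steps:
(-407 + V)*(-173 + 424) = (-407 - 65)*(-173 + 424) = -472*251 = -118472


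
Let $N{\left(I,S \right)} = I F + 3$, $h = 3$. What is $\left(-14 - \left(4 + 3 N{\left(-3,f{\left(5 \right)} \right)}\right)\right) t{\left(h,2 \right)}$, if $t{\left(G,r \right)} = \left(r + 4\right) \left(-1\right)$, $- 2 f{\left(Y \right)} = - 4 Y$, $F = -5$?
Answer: $432$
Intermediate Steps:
$f{\left(Y \right)} = 2 Y$ ($f{\left(Y \right)} = - \frac{\left(-4\right) Y}{2} = 2 Y$)
$N{\left(I,S \right)} = 3 - 5 I$ ($N{\left(I,S \right)} = I \left(-5\right) + 3 = - 5 I + 3 = 3 - 5 I$)
$t{\left(G,r \right)} = -4 - r$ ($t{\left(G,r \right)} = \left(4 + r\right) \left(-1\right) = -4 - r$)
$\left(-14 - \left(4 + 3 N{\left(-3,f{\left(5 \right)} \right)}\right)\right) t{\left(h,2 \right)} = \left(-14 - \left(4 + 3 \left(3 - -15\right)\right)\right) \left(-4 - 2\right) = \left(-14 - \left(4 + 3 \left(3 + 15\right)\right)\right) \left(-4 - 2\right) = \left(-14 - 58\right) \left(-6\right) = \left(-72\right) \left(-6\right) = 432$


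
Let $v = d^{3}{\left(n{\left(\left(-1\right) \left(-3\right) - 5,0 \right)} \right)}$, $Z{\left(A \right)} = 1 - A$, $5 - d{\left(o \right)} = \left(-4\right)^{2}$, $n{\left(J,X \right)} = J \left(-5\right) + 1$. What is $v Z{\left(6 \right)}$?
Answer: $6655$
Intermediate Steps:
$n{\left(J,X \right)} = 1 - 5 J$ ($n{\left(J,X \right)} = - 5 J + 1 = 1 - 5 J$)
$d{\left(o \right)} = -11$ ($d{\left(o \right)} = 5 - \left(-4\right)^{2} = 5 - 16 = -11$)
$v = -1331$ ($v = \left(-11\right)^{3} = -1331$)
$v Z{\left(6 \right)} = - 1331 \left(1 - 6\right) = \left(-1331\right) \left(-5\right) = 6655$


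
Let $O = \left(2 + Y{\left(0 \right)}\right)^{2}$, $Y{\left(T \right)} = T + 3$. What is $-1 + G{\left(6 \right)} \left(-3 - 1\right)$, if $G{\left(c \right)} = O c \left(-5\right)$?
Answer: $2999$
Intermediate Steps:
$Y{\left(T \right)} = 3 + T$
$O = 25$ ($O = \left(2 + \left(3 + 0\right)\right)^{2} = \left(2 + 3\right)^{2} = 5^{2} = 25$)
$G{\left(c \right)} = - 125 c$ ($G{\left(c \right)} = 25 c \left(-5\right) = - 125 c$)
$-1 + G{\left(6 \right)} \left(-3 - 1\right) = -1 + \left(-125\right) 6 \left(-3 - 1\right) = -1 - 750 \left(-3 - 1\right) = -1 - -3000 = -1 + 3000 = 2999$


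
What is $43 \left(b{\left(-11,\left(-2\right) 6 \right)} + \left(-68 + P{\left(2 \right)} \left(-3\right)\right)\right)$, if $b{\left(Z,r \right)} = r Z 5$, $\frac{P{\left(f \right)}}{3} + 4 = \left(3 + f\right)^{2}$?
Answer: $17329$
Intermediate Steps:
$P{\left(f \right)} = -12 + 3 \left(3 + f\right)^{2}$
$b{\left(Z,r \right)} = 5 Z r$ ($b{\left(Z,r \right)} = Z r 5 = 5 Z r$)
$43 \left(b{\left(-11,\left(-2\right) 6 \right)} + \left(-68 + P{\left(2 \right)} \left(-3\right)\right)\right) = 43 \left(5 \left(-11\right) \left(\left(-2\right) 6\right) + \left(-68 + \left(-12 + 3 \left(3 + 2\right)^{2}\right) \left(-3\right)\right)\right) = 43 \left(5 \left(-11\right) \left(-12\right) + \left(-68 + \left(-12 + 3 \cdot 5^{2}\right) \left(-3\right)\right)\right) = 43 \left(660 + \left(-68 + \left(-12 + 3 \cdot 25\right) \left(-3\right)\right)\right) = 43 \left(660 + \left(-68 + \left(-12 + 75\right) \left(-3\right)\right)\right) = 43 \left(660 + \left(-68 + 63 \left(-3\right)\right)\right) = 43 \left(660 - 257\right) = 43 \cdot 403 = 17329$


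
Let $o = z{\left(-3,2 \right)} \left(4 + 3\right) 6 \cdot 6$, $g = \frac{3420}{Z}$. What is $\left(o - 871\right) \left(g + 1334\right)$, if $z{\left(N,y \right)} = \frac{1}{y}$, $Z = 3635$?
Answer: $- \frac{723023990}{727} \approx -9.9453 \cdot 10^{5}$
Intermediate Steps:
$g = \frac{684}{727}$ ($g = \frac{3420}{3635} = 3420 \cdot \frac{1}{3635} = \frac{684}{727} \approx 0.94085$)
$o = 126$ ($o = \frac{\left(4 + 3\right) 6}{2} \cdot 6 = \frac{7 \cdot 6}{2} \cdot 6 = \frac{1}{2} \cdot 42 \cdot 6 = 21 \cdot 6 = 126$)
$\left(o - 871\right) \left(g + 1334\right) = \left(126 - 871\right) \left(\frac{684}{727} + 1334\right) = \left(-745\right) \frac{970502}{727} = - \frac{723023990}{727}$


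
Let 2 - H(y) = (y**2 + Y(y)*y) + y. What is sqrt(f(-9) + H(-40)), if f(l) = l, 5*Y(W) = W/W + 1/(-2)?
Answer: I*sqrt(1563) ≈ 39.535*I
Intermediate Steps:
Y(W) = 1/10 (Y(W) = (W/W + 1/(-2))/5 = (1 + 1*(-1/2))/5 = (1 - 1/2)/5 = (1/5)*(1/2) = 1/10)
H(y) = 2 - y**2 - 11*y/10 (H(y) = 2 - ((y**2 + y/10) + y) = 2 - (y**2 + 11*y/10) = 2 + (-y**2 - 11*y/10) = 2 - y**2 - 11*y/10)
sqrt(f(-9) + H(-40)) = sqrt(-9 + (2 - 1*(-40)**2 - 11/10*(-40))) = sqrt(-9 + (2 - 1*1600 + 44)) = sqrt(-9 + (2 - 1600 + 44)) = sqrt(-9 - 1554) = sqrt(-1563) = I*sqrt(1563)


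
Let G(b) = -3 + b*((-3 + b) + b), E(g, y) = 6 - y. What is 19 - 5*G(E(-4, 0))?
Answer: -236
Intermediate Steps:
G(b) = -3 + b*(-3 + 2*b)
19 - 5*G(E(-4, 0)) = 19 - 5*(-3 - 3*(6 - 1*0) + 2*(6 - 1*0)²) = 19 - 5*(-3 - 3*(6 + 0) + 2*(6 + 0)²) = 19 - 5*(-3 - 3*6 + 2*6²) = 19 - 5*(-3 - 18 + 2*36) = 19 - 5*(-3 - 18 + 72) = 19 - 5*51 = 19 - 255 = -236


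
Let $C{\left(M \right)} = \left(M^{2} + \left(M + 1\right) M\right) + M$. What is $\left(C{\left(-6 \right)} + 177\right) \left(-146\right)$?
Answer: $-34602$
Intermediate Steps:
$C{\left(M \right)} = M + M^{2} + M \left(1 + M\right)$ ($C{\left(M \right)} = \left(M^{2} + \left(1 + M\right) M\right) + M = \left(M^{2} + M \left(1 + M\right)\right) + M = M + M^{2} + M \left(1 + M\right)$)
$\left(C{\left(-6 \right)} + 177\right) \left(-146\right) = \left(2 \left(-6\right) \left(1 - 6\right) + 177\right) \left(-146\right) = \left(2 \left(-6\right) \left(-5\right) + 177\right) \left(-146\right) = \left(60 + 177\right) \left(-146\right) = 237 \left(-146\right) = -34602$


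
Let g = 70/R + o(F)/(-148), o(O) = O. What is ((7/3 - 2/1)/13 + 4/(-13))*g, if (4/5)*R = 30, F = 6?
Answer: -22297/43290 ≈ -0.51506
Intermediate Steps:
R = 75/2 (R = (5/4)*30 = 75/2 ≈ 37.500)
g = 2027/1110 (g = 70/(75/2) + 6/(-148) = 70*(2/75) + 6*(-1/148) = 28/15 - 3/74 = 2027/1110 ≈ 1.8261)
((7/3 - 2/1)/13 + 4/(-13))*g = ((7/3 - 2/1)/13 + 4/(-13))*(2027/1110) = ((7*(⅓) - 2*1)*(1/13) + 4*(-1/13))*(2027/1110) = ((7/3 - 2)*(1/13) - 4/13)*(2027/1110) = ((⅓)*(1/13) - 4/13)*(2027/1110) = (1/39 - 4/13)*(2027/1110) = -11/39*2027/1110 = -22297/43290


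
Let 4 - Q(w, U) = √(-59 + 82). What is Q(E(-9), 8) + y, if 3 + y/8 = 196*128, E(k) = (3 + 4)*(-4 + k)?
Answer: 200684 - √23 ≈ 2.0068e+5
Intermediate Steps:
E(k) = -28 + 7*k (E(k) = 7*(-4 + k) = -28 + 7*k)
Q(w, U) = 4 - √23 (Q(w, U) = 4 - √(-59 + 82) = 4 - √23)
y = 200680 (y = -24 + 8*(196*128) = -24 + 8*25088 = -24 + 200704 = 200680)
Q(E(-9), 8) + y = (4 - √23) + 200680 = 200684 - √23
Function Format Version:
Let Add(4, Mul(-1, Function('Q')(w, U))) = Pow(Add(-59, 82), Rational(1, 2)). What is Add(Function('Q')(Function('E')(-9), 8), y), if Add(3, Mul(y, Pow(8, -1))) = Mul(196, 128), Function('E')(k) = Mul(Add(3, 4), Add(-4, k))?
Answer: Add(200684, Mul(-1, Pow(23, Rational(1, 2)))) ≈ 2.0068e+5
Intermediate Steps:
Function('E')(k) = Add(-28, Mul(7, k)) (Function('E')(k) = Mul(7, Add(-4, k)) = Add(-28, Mul(7, k)))
Function('Q')(w, U) = Add(4, Mul(-1, Pow(23, Rational(1, 2)))) (Function('Q')(w, U) = Add(4, Mul(-1, Pow(Add(-59, 82), Rational(1, 2)))) = Add(4, Mul(-1, Pow(23, Rational(1, 2)))))
y = 200680 (y = Add(-24, Mul(8, Mul(196, 128))) = Add(-24, Mul(8, 25088)) = Add(-24, 200704) = 200680)
Add(Function('Q')(Function('E')(-9), 8), y) = Add(Add(4, Mul(-1, Pow(23, Rational(1, 2)))), 200680) = Add(200684, Mul(-1, Pow(23, Rational(1, 2))))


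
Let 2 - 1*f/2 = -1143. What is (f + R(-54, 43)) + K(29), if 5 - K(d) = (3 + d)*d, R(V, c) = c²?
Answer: 3216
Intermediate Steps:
f = 2290 (f = 4 - 2*(-1143) = 4 + 2286 = 2290)
K(d) = 5 - d*(3 + d) (K(d) = 5 - (3 + d)*d = 5 - d*(3 + d))
(f + R(-54, 43)) + K(29) = (2290 + 43²) + (5 - 1*29² - 3*29) = (2290 + 1849) + (5 - 1*841 - 87) = 4139 + (5 - 841 - 87) = 4139 - 923 = 3216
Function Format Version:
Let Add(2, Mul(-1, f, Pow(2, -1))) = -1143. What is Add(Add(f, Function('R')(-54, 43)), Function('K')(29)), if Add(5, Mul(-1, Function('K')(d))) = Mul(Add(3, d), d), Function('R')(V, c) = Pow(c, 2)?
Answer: 3216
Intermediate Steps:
f = 2290 (f = Add(4, Mul(-2, -1143)) = Add(4, 2286) = 2290)
Function('K')(d) = Add(5, Mul(-1, d, Add(3, d))) (Function('K')(d) = Add(5, Mul(-1, Mul(Add(3, d), d))) = Add(5, Mul(-1, Mul(d, Add(3, d)))) = Add(5, Mul(-1, d, Add(3, d))))
Add(Add(f, Function('R')(-54, 43)), Function('K')(29)) = Add(Add(2290, Pow(43, 2)), Add(5, Mul(-1, Pow(29, 2)), Mul(-3, 29))) = Add(Add(2290, 1849), Add(5, Mul(-1, 841), -87)) = Add(4139, Add(5, -841, -87)) = Add(4139, -923) = 3216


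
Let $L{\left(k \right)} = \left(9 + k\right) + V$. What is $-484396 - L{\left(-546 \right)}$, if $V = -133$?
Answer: $-483726$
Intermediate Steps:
$L{\left(k \right)} = -124 + k$ ($L{\left(k \right)} = \left(9 + k\right) - 133 = -124 + k$)
$-484396 - L{\left(-546 \right)} = -484396 - \left(-124 - 546\right) = -484396 - -670 = -484396 + 670 = -483726$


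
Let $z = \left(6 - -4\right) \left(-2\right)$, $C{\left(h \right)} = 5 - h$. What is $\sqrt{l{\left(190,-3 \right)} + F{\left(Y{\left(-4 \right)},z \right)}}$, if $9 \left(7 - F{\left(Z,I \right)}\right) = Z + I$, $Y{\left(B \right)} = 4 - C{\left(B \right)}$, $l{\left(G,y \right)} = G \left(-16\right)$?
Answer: $\frac{2 i \sqrt{6818}}{3} \approx 55.047 i$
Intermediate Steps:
$l{\left(G,y \right)} = - 16 G$
$z = -20$ ($z = \left(6 + 4\right) \left(-2\right) = 10 \left(-2\right) = -20$)
$Y{\left(B \right)} = -1 + B$ ($Y{\left(B \right)} = 4 - \left(5 - B\right) = 4 + \left(-5 + B\right) = -1 + B$)
$F{\left(Z,I \right)} = 7 - \frac{I}{9} - \frac{Z}{9}$ ($F{\left(Z,I \right)} = 7 - \frac{Z + I}{9} = 7 - \frac{I + Z}{9} = 7 - \left(\frac{I}{9} + \frac{Z}{9}\right) = 7 - \frac{I}{9} - \frac{Z}{9}$)
$\sqrt{l{\left(190,-3 \right)} + F{\left(Y{\left(-4 \right)},z \right)}} = \sqrt{\left(-16\right) 190 - \left(- \frac{83}{9} + \frac{-1 - 4}{9}\right)} = \sqrt{-3040 + \left(7 + \frac{20}{9} - - \frac{5}{9}\right)} = \sqrt{-3040 + \left(7 + \frac{20}{9} + \frac{5}{9}\right)} = \sqrt{-3040 + \frac{88}{9}} = \sqrt{- \frac{27272}{9}} = \frac{2 i \sqrt{6818}}{3}$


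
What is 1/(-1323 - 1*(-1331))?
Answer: 1/8 ≈ 0.12500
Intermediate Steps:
1/(-1323 - 1*(-1331)) = 1/(-1323 + 1331) = 1/8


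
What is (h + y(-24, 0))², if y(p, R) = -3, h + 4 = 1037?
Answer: 1060900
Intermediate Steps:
h = 1033 (h = -4 + 1037 = 1033)
(h + y(-24, 0))² = (1033 - 3)² = 1030² = 1060900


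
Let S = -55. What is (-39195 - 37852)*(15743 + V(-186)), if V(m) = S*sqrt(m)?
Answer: -1212950921 + 4237585*I*sqrt(186) ≈ -1.213e+9 + 5.7793e+7*I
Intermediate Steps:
V(m) = -55*sqrt(m)
(-39195 - 37852)*(15743 + V(-186)) = (-39195 - 37852)*(15743 - 55*I*sqrt(186)) = -77047*(15743 - 55*I*sqrt(186)) = -1212950921 + 4237585*I*sqrt(186)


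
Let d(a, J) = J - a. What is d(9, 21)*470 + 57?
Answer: 5697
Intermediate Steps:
d(9, 21)*470 + 57 = (21 - 1*9)*470 + 57 = (21 - 9)*470 + 57 = 12*470 + 57 = 5640 + 57 = 5697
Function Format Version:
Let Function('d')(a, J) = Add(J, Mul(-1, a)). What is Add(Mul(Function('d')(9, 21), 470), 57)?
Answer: 5697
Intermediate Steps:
Add(Mul(Function('d')(9, 21), 470), 57) = Add(Mul(Add(21, Mul(-1, 9)), 470), 57) = Add(Mul(Add(21, -9), 470), 57) = Add(Mul(12, 470), 57) = Add(5640, 57) = 5697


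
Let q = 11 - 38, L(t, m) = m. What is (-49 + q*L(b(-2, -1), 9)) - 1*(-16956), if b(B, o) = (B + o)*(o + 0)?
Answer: 16664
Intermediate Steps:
b(B, o) = o*(B + o) (b(B, o) = (B + o)*o = o*(B + o))
q = -27
(-49 + q*L(b(-2, -1), 9)) - 1*(-16956) = (-49 - 27*9) - 1*(-16956) = (-49 - 243) + 16956 = -292 + 16956 = 16664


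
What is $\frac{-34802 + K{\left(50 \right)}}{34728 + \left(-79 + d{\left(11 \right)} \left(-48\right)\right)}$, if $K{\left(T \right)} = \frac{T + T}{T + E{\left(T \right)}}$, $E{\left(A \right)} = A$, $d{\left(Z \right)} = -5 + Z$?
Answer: $- \frac{34801}{34361} \approx -1.0128$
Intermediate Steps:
$K{\left(T \right)} = 1$ ($K{\left(T \right)} = \frac{T + T}{T + T} = \frac{2 T}{2 T} = 2 T \frac{1}{2 T} = 1$)
$\frac{-34802 + K{\left(50 \right)}}{34728 + \left(-79 + d{\left(11 \right)} \left(-48\right)\right)} = \frac{-34802 + 1}{34728 + \left(-79 + \left(-5 + 11\right) \left(-48\right)\right)} = - \frac{34801}{34728 + \left(-79 + 6 \left(-48\right)\right)} = - \frac{34801}{34728 - 367} = - \frac{34801}{34361}$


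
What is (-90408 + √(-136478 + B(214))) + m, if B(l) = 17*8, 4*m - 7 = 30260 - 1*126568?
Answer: -457933/4 + I*√136342 ≈ -1.1448e+5 + 369.25*I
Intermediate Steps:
m = -96301/4 (m = 7/4 + (30260 - 1*126568)/4 = 7/4 + (30260 - 126568)/4 = 7/4 + (¼)*(-96308) = 7/4 - 24077 = -96301/4 ≈ -24075.)
B(l) = 136
(-90408 + √(-136478 + B(214))) + m = (-90408 + √(-136478 + 136)) - 96301/4 = (-90408 + √(-136342)) - 96301/4 = (-90408 + I*√136342) - 96301/4 = -457933/4 + I*√136342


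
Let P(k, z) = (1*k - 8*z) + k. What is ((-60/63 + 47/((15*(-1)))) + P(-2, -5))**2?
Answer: 1247689/1225 ≈ 1018.5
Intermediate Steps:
P(k, z) = -8*z + 2*k (P(k, z) = (k - 8*z) + k = -8*z + 2*k)
((-60/63 + 47/((15*(-1)))) + P(-2, -5))**2 = ((-60/63 + 47/((15*(-1)))) + (-8*(-5) + 2*(-2)))**2 = ((-60*1/63 + 47/(-15)) + (40 - 4))**2 = ((-20/21 + 47*(-1/15)) + 36)**2 = ((-20/21 - 47/15) + 36)**2 = (-143/35 + 36)**2 = (1117/35)**2 = 1247689/1225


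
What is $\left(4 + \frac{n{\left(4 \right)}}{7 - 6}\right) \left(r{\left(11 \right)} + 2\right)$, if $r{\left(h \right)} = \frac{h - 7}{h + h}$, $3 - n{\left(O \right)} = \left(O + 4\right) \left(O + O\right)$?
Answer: $- \frac{1368}{11} \approx -124.36$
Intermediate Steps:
$n{\left(O \right)} = 3 - 2 O \left(4 + O\right)$ ($n{\left(O \right)} = 3 - \left(O + 4\right) \left(O + O\right) = 3 - \left(4 + O\right) 2 O = 3 - 2 O \left(4 + O\right)$)
$r{\left(h \right)} = \frac{-7 + h}{2 h}$
$\left(4 + \frac{n{\left(4 \right)}}{7 - 6}\right) \left(r{\left(11 \right)} + 2\right) = \left(4 + \frac{3 - 32 - 2 \cdot 4^{2}}{7 - 6}\right) \left(\frac{-7 + 11}{2 \cdot 11} + 2\right) = \left(4 + \frac{3 - 32 - 32}{1}\right) \left(\frac{1}{2} \cdot \frac{1}{11} \cdot 4 + 2\right) = \left(4 + \left(3 - 32 - 32\right) 1\right) \left(\frac{2}{11} + 2\right) = \left(4 - 61\right) \frac{24}{11} = \left(-57\right) \frac{24}{11} = - \frac{1368}{11}$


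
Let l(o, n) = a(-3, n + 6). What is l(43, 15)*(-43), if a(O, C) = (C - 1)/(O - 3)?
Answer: 430/3 ≈ 143.33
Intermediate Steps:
a(O, C) = (-1 + C)/(-3 + O)
l(o, n) = -5/6 - n/6 (l(o, n) = (-1 + (n + 6))/(-3 - 3) = (-1 + (6 + n))/(-6) = -(5 + n)/6 = -5/6 - n/6)
l(43, 15)*(-43) = (-5/6 - 1/6*15)*(-43) = (-5/6 - 5/2)*(-43) = -10/3*(-43) = 430/3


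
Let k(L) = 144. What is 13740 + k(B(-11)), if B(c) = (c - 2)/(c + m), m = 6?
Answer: 13884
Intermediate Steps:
B(c) = (-2 + c)/(6 + c) (B(c) = (c - 2)/(c + 6) = (-2 + c)/(6 + c))
13740 + k(B(-11)) = 13740 + 144 = 13884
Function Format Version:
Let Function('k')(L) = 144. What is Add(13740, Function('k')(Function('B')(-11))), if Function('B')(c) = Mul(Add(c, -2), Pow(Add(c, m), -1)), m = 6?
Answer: 13884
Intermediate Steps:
Function('B')(c) = Mul(Pow(Add(6, c), -1), Add(-2, c)) (Function('B')(c) = Mul(Add(c, -2), Pow(Add(c, 6), -1)) = Mul(Add(-2, c), Pow(Add(6, c), -1)) = Mul(Pow(Add(6, c), -1), Add(-2, c)))
Add(13740, Function('k')(Function('B')(-11))) = Add(13740, 144) = 13884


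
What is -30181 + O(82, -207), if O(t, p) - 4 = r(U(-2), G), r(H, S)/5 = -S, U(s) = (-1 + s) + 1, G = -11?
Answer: -30122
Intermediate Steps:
U(s) = s
r(H, S) = -5*S (r(H, S) = 5*(-S) = -5*S)
O(t, p) = 59 (O(t, p) = 4 - 5*(-11) = 4 + 55 = 59)
-30181 + O(82, -207) = -30181 + 59 = -30122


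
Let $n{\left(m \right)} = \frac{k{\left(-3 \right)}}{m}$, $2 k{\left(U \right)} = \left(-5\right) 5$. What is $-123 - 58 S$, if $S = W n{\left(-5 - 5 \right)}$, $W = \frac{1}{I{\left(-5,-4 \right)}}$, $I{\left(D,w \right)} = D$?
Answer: $- \frac{217}{2} \approx -108.5$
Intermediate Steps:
$k{\left(U \right)} = - \frac{25}{2}$ ($k{\left(U \right)} = \frac{\left(-5\right) 5}{2} = \frac{1}{2} \left(-25\right) = - \frac{25}{2}$)
$W = - \frac{1}{5}$ ($W = \frac{1}{-5} = - \frac{1}{5} \approx -0.2$)
$n{\left(m \right)} = - \frac{25}{2 m}$
$S = - \frac{1}{4}$ ($S = - \frac{\left(- \frac{25}{2}\right) \frac{1}{-5 - 5}}{5} = - \frac{\left(- \frac{25}{2}\right) \frac{1}{-10}}{5} = - \frac{\left(- \frac{25}{2}\right) \left(- \frac{1}{10}\right)}{5} = \left(- \frac{1}{5}\right) \frac{5}{4} = - \frac{1}{4} \approx -0.25$)
$-123 - 58 S = -123 - - \frac{29}{2} = -123 + \frac{29}{2} = - \frac{217}{2}$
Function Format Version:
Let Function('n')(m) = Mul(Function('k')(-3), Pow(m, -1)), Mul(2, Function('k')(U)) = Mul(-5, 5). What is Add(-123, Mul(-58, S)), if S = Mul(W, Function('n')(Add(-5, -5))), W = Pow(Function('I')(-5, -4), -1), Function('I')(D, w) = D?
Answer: Rational(-217, 2) ≈ -108.50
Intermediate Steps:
Function('k')(U) = Rational(-25, 2) (Function('k')(U) = Mul(Rational(1, 2), Mul(-5, 5)) = Mul(Rational(1, 2), -25) = Rational(-25, 2))
W = Rational(-1, 5) (W = Pow(-5, -1) = Rational(-1, 5) ≈ -0.20000)
Function('n')(m) = Mul(Rational(-25, 2), Pow(m, -1))
S = Rational(-1, 4) (S = Mul(Rational(-1, 5), Mul(Rational(-25, 2), Pow(Add(-5, -5), -1))) = Mul(Rational(-1, 5), Mul(Rational(-25, 2), Pow(-10, -1))) = Mul(Rational(-1, 5), Mul(Rational(-25, 2), Rational(-1, 10))) = Mul(Rational(-1, 5), Rational(5, 4)) = Rational(-1, 4) ≈ -0.25000)
Add(-123, Mul(-58, S)) = Add(-123, Mul(-58, Rational(-1, 4))) = Add(-123, Rational(29, 2)) = Rational(-217, 2)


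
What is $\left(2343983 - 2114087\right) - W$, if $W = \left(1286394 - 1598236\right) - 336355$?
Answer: $878093$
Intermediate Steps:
$W = -648197$ ($W = -311842 - 336355 = -648197$)
$\left(2343983 - 2114087\right) - W = \left(2343983 - 2114087\right) - -648197 = \left(2343983 - 2114087\right) + 648197 = 229896 + 648197 = 878093$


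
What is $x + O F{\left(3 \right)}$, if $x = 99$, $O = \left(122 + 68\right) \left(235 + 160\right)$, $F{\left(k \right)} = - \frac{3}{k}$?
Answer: $-74951$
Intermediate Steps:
$O = 75050$ ($O = 190 \cdot 395 = 75050$)
$x + O F{\left(3 \right)} = 99 + 75050 \left(- \frac{3}{3}\right) = 99 + 75050 \left(\left(-3\right) \frac{1}{3}\right) = 99 + 75050 \left(-1\right) = 99 - 75050 = -74951$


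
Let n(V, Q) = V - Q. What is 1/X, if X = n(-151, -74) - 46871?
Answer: -1/46948 ≈ -2.1300e-5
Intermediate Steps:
X = -46948 (X = (-151 - 1*(-74)) - 46871 = (-151 + 74) - 46871 = -77 - 46871 = -46948)
1/X = 1/(-46948) = -1/46948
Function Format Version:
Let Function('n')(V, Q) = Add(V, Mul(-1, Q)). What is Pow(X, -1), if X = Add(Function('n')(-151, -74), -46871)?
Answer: Rational(-1, 46948) ≈ -2.1300e-5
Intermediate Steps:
X = -46948 (X = Add(Add(-151, Mul(-1, -74)), -46871) = Add(Add(-151, 74), -46871) = Add(-77, -46871) = -46948)
Pow(X, -1) = Pow(-46948, -1) = Rational(-1, 46948)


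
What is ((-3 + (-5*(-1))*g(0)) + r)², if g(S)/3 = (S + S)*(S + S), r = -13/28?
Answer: 9409/784 ≈ 12.001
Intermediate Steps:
r = -13/28 (r = -13*1/28 = -13/28 ≈ -0.46429)
g(S) = 12*S² (g(S) = 3*((S + S)*(S + S)) = 3*((2*S)*(2*S)) = 3*(4*S²) = 12*S²)
((-3 + (-5*(-1))*g(0)) + r)² = ((-3 + (-5*(-1))*(12*0²)) - 13/28)² = ((-3 + 5*(12*0)) - 13/28)² = ((-3 + 5*0) - 13/28)² = ((-3 + 0) - 13/28)² = (-3 - 13/28)² = (-97/28)² = 9409/784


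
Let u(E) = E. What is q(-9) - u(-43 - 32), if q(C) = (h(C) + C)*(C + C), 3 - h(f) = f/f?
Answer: 201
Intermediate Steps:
h(f) = 2 (h(f) = 3 - f/f = 3 - 1*1 = 3 - 1 = 2)
q(C) = 2*C*(2 + C) (q(C) = (2 + C)*(C + C) = (2 + C)*(2*C) = 2*C*(2 + C))
q(-9) - u(-43 - 32) = 2*(-9)*(2 - 9) - (-43 - 32) = 2*(-9)*(-7) - 1*(-75) = 126 + 75 = 201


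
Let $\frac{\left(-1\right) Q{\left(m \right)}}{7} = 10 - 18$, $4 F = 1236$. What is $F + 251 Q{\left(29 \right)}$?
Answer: $14365$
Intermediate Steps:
$F = 309$ ($F = \frac{1}{4} \cdot 1236 = 309$)
$Q{\left(m \right)} = 56$ ($Q{\left(m \right)} = - 7 \left(10 - 18\right) = \left(-7\right) \left(-8\right) = 56$)
$F + 251 Q{\left(29 \right)} = 309 + 251 \cdot 56 = 309 + 14056 = 14365$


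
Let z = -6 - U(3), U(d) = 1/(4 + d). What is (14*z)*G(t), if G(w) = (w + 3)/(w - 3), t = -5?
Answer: -43/2 ≈ -21.500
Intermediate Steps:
G(w) = (3 + w)/(-3 + w)
z = -43/7 (z = -6 - 1/(4 + 3) = -6 - 1/7 = -6 - 1*⅐ = -6 - ⅐ = -43/7 ≈ -6.1429)
(14*z)*G(t) = (14*(-43/7))*((3 - 5)/(-3 - 5)) = -86*(-2)/(-8) = -(-43)*(-2)/4 = -86*¼ = -43/2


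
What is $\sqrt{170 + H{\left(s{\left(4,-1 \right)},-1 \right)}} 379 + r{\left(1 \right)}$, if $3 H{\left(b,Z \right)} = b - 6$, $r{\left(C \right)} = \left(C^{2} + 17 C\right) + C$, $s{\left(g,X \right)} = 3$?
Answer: $4946$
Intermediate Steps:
$r{\left(C \right)} = C^{2} + 18 C$
$H{\left(b,Z \right)} = -2 + \frac{b}{3}$ ($H{\left(b,Z \right)} = \frac{b - 6}{3} = \frac{-6 + b}{3} = -2 + \frac{b}{3}$)
$\sqrt{170 + H{\left(s{\left(4,-1 \right)},-1 \right)}} 379 + r{\left(1 \right)} = \sqrt{170 + \left(-2 + \frac{1}{3} \cdot 3\right)} 379 + 1 \left(18 + 1\right) = \sqrt{170 + \left(-2 + 1\right)} 379 + 1 \cdot 19 = \sqrt{170 - 1} \cdot 379 + 19 = \sqrt{169} \cdot 379 + 19 = 13 \cdot 379 + 19 = 4927 + 19 = 4946$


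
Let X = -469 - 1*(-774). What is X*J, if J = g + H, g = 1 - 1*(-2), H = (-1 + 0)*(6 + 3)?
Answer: -1830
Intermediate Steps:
X = 305 (X = -469 + 774 = 305)
H = -9 (H = -1*9 = -9)
g = 3 (g = 1 + 2 = 3)
J = -6 (J = 3 - 9 = -6)
X*J = 305*(-6) = -1830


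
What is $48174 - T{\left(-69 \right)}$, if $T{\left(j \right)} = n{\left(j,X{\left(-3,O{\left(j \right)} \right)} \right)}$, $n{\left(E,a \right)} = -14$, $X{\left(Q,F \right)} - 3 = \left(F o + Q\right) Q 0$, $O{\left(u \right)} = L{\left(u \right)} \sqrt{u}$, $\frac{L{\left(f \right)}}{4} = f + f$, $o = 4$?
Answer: $48188$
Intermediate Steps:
$L{\left(f \right)} = 8 f$ ($L{\left(f \right)} = 4 \left(f + f\right) = 4 \cdot 2 f = 8 f$)
$O{\left(u \right)} = 8 u^{\frac{3}{2}}$ ($O{\left(u \right)} = 8 u \sqrt{u} = 8 u^{\frac{3}{2}}$)
$X{\left(Q,F \right)} = 3$ ($X{\left(Q,F \right)} = 3 + \left(F 4 + Q\right) Q 0 = 3 + \left(4 F + Q\right) Q 0 = 3 + \left(Q + 4 F\right) Q 0 = 3 + Q \left(Q + 4 F\right) 0 = 3 + 0 = 3$)
$T{\left(j \right)} = -14$
$48174 - T{\left(-69 \right)} = 48174 - -14 = 48174 + 14 = 48188$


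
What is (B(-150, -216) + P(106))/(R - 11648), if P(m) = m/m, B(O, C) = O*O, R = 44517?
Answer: 22501/32869 ≈ 0.68457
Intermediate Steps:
B(O, C) = O**2
P(m) = 1
(B(-150, -216) + P(106))/(R - 11648) = ((-150)**2 + 1)/(44517 - 11648) = (22500 + 1)/32869 = 22501*(1/32869) = 22501/32869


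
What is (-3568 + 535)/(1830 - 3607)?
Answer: 3033/1777 ≈ 1.7068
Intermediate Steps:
(-3568 + 535)/(1830 - 3607) = -3033/(-1777) = -3033*(-1/1777) = 3033/1777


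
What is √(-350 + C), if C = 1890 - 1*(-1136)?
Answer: 2*√669 ≈ 51.730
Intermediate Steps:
C = 3026 (C = 1890 + 1136 = 3026)
√(-350 + C) = √(-350 + 3026) = √2676 = 2*√669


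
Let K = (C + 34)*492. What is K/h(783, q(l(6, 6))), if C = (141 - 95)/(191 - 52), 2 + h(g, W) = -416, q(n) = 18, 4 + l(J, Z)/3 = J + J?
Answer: -1173912/29051 ≈ -40.409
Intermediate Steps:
l(J, Z) = -12 + 6*J (l(J, Z) = -12 + 3*(J + J) = -12 + 3*(2*J) = -12 + 6*J)
h(g, W) = -418 (h(g, W) = -2 - 416 = -418)
C = 46/139 ≈ 0.33094
K = 2347824/139 (K = (46/139 + 34)*492 = (4772/139)*492 = 2347824/139 ≈ 16891.)
K/h(783, q(l(6, 6))) = (2347824/139)/(-418) = (2347824/139)*(-1/418) = -1173912/29051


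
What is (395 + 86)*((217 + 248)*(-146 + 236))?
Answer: 20129850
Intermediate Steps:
(395 + 86)*((217 + 248)*(-146 + 236)) = 481*(465*90) = 481*41850 = 20129850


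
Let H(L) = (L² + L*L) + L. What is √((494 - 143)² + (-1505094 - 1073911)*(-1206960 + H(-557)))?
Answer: 4*√94620316206 ≈ 1.2304e+6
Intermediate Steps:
H(L) = L + 2*L² (H(L) = (L² + L²) + L = 2*L² + L = L + 2*L²)
√((494 - 143)² + (-1505094 - 1073911)*(-1206960 + H(-557))) = √((494 - 143)² + (-1505094 - 1073911)*(-1206960 - 557*(1 + 2*(-557)))) = √(351² - 2579005*(-1206960 - 557*(1 - 1114))) = √(123201 - 2579005*(-1206960 - 557*(-1113))) = √(123201 - 2579005*(-1206960 + 619941)) = √(123201 - 2579005*(-587019)) = √(123201 + 1513924936095) = √1513925059296 = 4*√94620316206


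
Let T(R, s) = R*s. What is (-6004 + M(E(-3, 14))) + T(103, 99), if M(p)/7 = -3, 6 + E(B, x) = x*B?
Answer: 4172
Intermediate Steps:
E(B, x) = -6 + B*x (E(B, x) = -6 + x*B = -6 + B*x)
M(p) = -21 (M(p) = 7*(-3) = -21)
(-6004 + M(E(-3, 14))) + T(103, 99) = (-6004 - 21) + 103*99 = -6025 + 10197 = 4172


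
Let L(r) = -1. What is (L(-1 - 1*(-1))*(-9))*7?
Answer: 63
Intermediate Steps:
(L(-1 - 1*(-1))*(-9))*7 = -1*(-9)*7 = 9*7 = 63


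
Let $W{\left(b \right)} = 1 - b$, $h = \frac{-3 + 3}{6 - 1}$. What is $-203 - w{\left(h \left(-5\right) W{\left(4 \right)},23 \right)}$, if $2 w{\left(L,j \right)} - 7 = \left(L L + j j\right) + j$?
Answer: $- \frac{965}{2} \approx -482.5$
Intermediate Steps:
$h = 0$ ($h = \frac{0}{5} = 0 \cdot \frac{1}{5} = 0$)
$w{\left(L,j \right)} = \frac{7}{2} + \frac{j}{2} + \frac{L^{2}}{2} + \frac{j^{2}}{2}$ ($w{\left(L,j \right)} = \frac{7}{2} + \frac{\left(L L + j j\right) + j}{2} = \frac{7}{2} + \frac{\left(L^{2} + j^{2}\right) + j}{2} = \frac{7}{2} + \frac{j + L^{2} + j^{2}}{2} = \frac{7}{2} + \left(\frac{j}{2} + \frac{L^{2}}{2} + \frac{j^{2}}{2}\right) = \frac{7}{2} + \frac{j}{2} + \frac{L^{2}}{2} + \frac{j^{2}}{2}$)
$-203 - w{\left(h \left(-5\right) W{\left(4 \right)},23 \right)} = -203 - \left(\frac{7}{2} + \frac{1}{2} \cdot 23 + \frac{\left(0 \left(-5\right) \left(1 - 4\right)\right)^{2}}{2} + \frac{23^{2}}{2}\right) = -203 - \left(\frac{7}{2} + \frac{23}{2} + \frac{\left(0 \left(1 - 4\right)\right)^{2}}{2} + \frac{1}{2} \cdot 529\right) = -203 - \left(\frac{7}{2} + \frac{23}{2} + \frac{\left(0 \left(-3\right)\right)^{2}}{2} + \frac{529}{2}\right) = -203 - \left(\frac{7}{2} + \frac{23}{2} + \frac{0^{2}}{2} + \frac{529}{2}\right) = -203 - \left(\frac{7}{2} + \frac{23}{2} + \frac{1}{2} \cdot 0 + \frac{529}{2}\right) = -203 - \left(\frac{7}{2} + \frac{23}{2} + 0 + \frac{529}{2}\right) = -203 - \frac{559}{2} = - \frac{965}{2}$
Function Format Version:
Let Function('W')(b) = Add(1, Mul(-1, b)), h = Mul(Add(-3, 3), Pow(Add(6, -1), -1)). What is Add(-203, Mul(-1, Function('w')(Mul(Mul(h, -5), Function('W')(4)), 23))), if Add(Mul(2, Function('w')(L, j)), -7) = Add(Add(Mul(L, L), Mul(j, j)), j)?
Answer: Rational(-965, 2) ≈ -482.50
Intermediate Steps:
h = 0 (h = Mul(0, Pow(5, -1)) = Mul(0, Rational(1, 5)) = 0)
Function('w')(L, j) = Add(Rational(7, 2), Mul(Rational(1, 2), j), Mul(Rational(1, 2), Pow(L, 2)), Mul(Rational(1, 2), Pow(j, 2))) (Function('w')(L, j) = Add(Rational(7, 2), Mul(Rational(1, 2), Add(Add(Mul(L, L), Mul(j, j)), j))) = Add(Rational(7, 2), Mul(Rational(1, 2), Add(Add(Pow(L, 2), Pow(j, 2)), j))) = Add(Rational(7, 2), Mul(Rational(1, 2), Add(j, Pow(L, 2), Pow(j, 2)))) = Add(Rational(7, 2), Add(Mul(Rational(1, 2), j), Mul(Rational(1, 2), Pow(L, 2)), Mul(Rational(1, 2), Pow(j, 2)))) = Add(Rational(7, 2), Mul(Rational(1, 2), j), Mul(Rational(1, 2), Pow(L, 2)), Mul(Rational(1, 2), Pow(j, 2))))
Add(-203, Mul(-1, Function('w')(Mul(Mul(h, -5), Function('W')(4)), 23))) = Add(-203, Mul(-1, Add(Rational(7, 2), Mul(Rational(1, 2), 23), Mul(Rational(1, 2), Pow(Mul(Mul(0, -5), Add(1, Mul(-1, 4))), 2)), Mul(Rational(1, 2), Pow(23, 2))))) = Add(-203, Mul(-1, Add(Rational(7, 2), Rational(23, 2), Mul(Rational(1, 2), Pow(Mul(0, Add(1, -4)), 2)), Mul(Rational(1, 2), 529)))) = Add(-203, Mul(-1, Add(Rational(7, 2), Rational(23, 2), Mul(Rational(1, 2), Pow(Mul(0, -3), 2)), Rational(529, 2)))) = Add(-203, Mul(-1, Add(Rational(7, 2), Rational(23, 2), Mul(Rational(1, 2), Pow(0, 2)), Rational(529, 2)))) = Add(-203, Mul(-1, Add(Rational(7, 2), Rational(23, 2), Mul(Rational(1, 2), 0), Rational(529, 2)))) = Add(-203, Mul(-1, Add(Rational(7, 2), Rational(23, 2), 0, Rational(529, 2)))) = Add(-203, Mul(-1, Rational(559, 2))) = Add(-203, Rational(-559, 2)) = Rational(-965, 2)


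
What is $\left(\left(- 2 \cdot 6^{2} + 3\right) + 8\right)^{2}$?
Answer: $3721$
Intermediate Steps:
$\left(\left(- 2 \cdot 6^{2} + 3\right) + 8\right)^{2} = \left(\left(\left(-2\right) 36 + 3\right) + 8\right)^{2} = \left(\left(-72 + 3\right) + 8\right)^{2} = \left(-69 + 8\right)^{2} = \left(-61\right)^{2} = 3721$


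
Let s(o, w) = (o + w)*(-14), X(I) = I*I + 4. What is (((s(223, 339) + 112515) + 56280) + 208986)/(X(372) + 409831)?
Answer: 369913/548219 ≈ 0.67475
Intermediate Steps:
X(I) = 4 + I² (X(I) = I² + 4 = 4 + I²)
s(o, w) = -14*o - 14*w
(((s(223, 339) + 112515) + 56280) + 208986)/(X(372) + 409831) = ((((-14*223 - 14*339) + 112515) + 56280) + 208986)/((4 + 372²) + 409831) = ((((-3122 - 4746) + 112515) + 56280) + 208986)/((4 + 138384) + 409831) = (((-7868 + 112515) + 56280) + 208986)/(138388 + 409831) = ((104647 + 56280) + 208986)/548219 = (160927 + 208986)*(1/548219) = 369913*(1/548219) = 369913/548219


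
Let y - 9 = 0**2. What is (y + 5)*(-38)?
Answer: -532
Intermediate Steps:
y = 9 (y = 9 + 0**2 = 9 + 0 = 9)
(y + 5)*(-38) = (9 + 5)*(-38) = 14*(-38) = -532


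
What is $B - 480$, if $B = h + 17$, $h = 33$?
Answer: $-430$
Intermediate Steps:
$B = 50$ ($B = 33 + 17 = 50$)
$B - 480 = 50 - 480 = -430$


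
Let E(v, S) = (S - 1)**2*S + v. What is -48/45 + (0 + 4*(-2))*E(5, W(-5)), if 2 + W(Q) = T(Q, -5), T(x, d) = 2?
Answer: -616/15 ≈ -41.067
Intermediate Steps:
W(Q) = 0 (W(Q) = -2 + 2 = 0)
E(v, S) = v + S*(-1 + S)**2 (E(v, S) = (-1 + S)**2*S + v = S*(-1 + S)**2 + v = v + S*(-1 + S)**2)
-48/45 + (0 + 4*(-2))*E(5, W(-5)) = -48/45 + (0 + 4*(-2))*(5 + 0*(-1 + 0)**2) = -48*1/45 + (0 - 8)*(5 + 0*(-1)**2) = -16/15 - 8*(5 + 0*1) = -16/15 - 8*(5 + 0) = -16/15 - 8*5 = -16/15 - 40 = -616/15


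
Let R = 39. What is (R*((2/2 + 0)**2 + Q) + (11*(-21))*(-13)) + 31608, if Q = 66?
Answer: 37224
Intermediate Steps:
(R*((2/2 + 0)**2 + Q) + (11*(-21))*(-13)) + 31608 = (39*((2/2 + 0)**2 + 66) + (11*(-21))*(-13)) + 31608 = (39*((2*(1/2) + 0)**2 + 66) - 231*(-13)) + 31608 = (39*((1 + 0)**2 + 66) + 3003) + 31608 = (39*(1**2 + 66) + 3003) + 31608 = (39*(1 + 66) + 3003) + 31608 = (39*67 + 3003) + 31608 = (2613 + 3003) + 31608 = 5616 + 31608 = 37224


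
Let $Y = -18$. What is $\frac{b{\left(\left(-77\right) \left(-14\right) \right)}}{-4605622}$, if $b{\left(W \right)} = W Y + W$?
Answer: $\frac{1309}{328973} \approx 0.003979$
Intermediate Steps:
$b{\left(W \right)} = - 17 W$ ($b{\left(W \right)} = W \left(-18\right) + W = - 18 W + W = - 17 W$)
$\frac{b{\left(\left(-77\right) \left(-14\right) \right)}}{-4605622} = \frac{\left(-17\right) \left(\left(-77\right) \left(-14\right)\right)}{-4605622} = \left(-17\right) 1078 \left(- \frac{1}{4605622}\right) = \left(-18326\right) \left(- \frac{1}{4605622}\right) = \frac{1309}{328973}$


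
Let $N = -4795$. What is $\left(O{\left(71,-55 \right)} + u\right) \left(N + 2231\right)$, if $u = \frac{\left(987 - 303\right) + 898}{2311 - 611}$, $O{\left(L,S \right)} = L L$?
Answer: $- \frac{5494191762}{425} \approx -1.2928 \cdot 10^{7}$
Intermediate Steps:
$O{\left(L,S \right)} = L^{2}$
$u = \frac{791}{850}$ ($u = \frac{684 + 898}{1700} = 1582 \cdot \frac{1}{1700} = \frac{791}{850} \approx 0.93059$)
$\left(O{\left(71,-55 \right)} + u\right) \left(N + 2231\right) = \left(71^{2} + \frac{791}{850}\right) \left(-4795 + 2231\right) = \left(5041 + \frac{791}{850}\right) \left(-2564\right) = \frac{4285641}{850} \left(-2564\right) = - \frac{5494191762}{425}$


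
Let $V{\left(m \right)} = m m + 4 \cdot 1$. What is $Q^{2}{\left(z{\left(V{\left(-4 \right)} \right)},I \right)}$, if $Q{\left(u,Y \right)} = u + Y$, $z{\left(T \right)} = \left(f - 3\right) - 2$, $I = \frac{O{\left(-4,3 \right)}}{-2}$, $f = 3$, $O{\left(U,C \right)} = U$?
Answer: $0$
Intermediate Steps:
$I = 2$ ($I = - \frac{4}{-2} = \left(-4\right) \left(- \frac{1}{2}\right) = 2$)
$V{\left(m \right)} = 4 + m^{2}$ ($V{\left(m \right)} = m^{2} + 4 = 4 + m^{2}$)
$z{\left(T \right)} = -2$ ($z{\left(T \right)} = \left(3 - 3\right) - 2 = 0 - 2 = -2$)
$Q{\left(u,Y \right)} = Y + u$
$Q^{2}{\left(z{\left(V{\left(-4 \right)} \right)},I \right)} = \left(2 - 2\right)^{2} = 0^{2} = 0$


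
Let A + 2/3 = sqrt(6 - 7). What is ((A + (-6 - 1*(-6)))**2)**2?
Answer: -119/81 + 40*I/27 ≈ -1.4691 + 1.4815*I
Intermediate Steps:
A = -2/3 + I (A = -2/3 + sqrt(6 - 7) = -2/3 + sqrt(-1) = -2/3 + I ≈ -0.66667 + 1.0*I)
((A + (-6 - 1*(-6)))**2)**2 = (((-2/3 + I) + (-6 - 1*(-6)))**2)**2 = (((-2/3 + I) + (-6 + 6))**2)**2 = (((-2/3 + I) + 0)**2)**2 = ((-2/3 + I)**2)**2 = (-2/3 + I)**4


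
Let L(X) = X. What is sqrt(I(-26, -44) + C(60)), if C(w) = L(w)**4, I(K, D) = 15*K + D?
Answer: sqrt(12959566) ≈ 3599.9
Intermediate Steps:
I(K, D) = D + 15*K
C(w) = w**4
sqrt(I(-26, -44) + C(60)) = sqrt((-44 + 15*(-26)) + 60**4) = sqrt((-44 - 390) + 12960000) = sqrt(-434 + 12960000) = sqrt(12959566)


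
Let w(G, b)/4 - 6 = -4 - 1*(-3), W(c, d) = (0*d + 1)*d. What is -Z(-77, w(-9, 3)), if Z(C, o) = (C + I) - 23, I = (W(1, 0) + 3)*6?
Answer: 82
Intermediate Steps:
W(c, d) = d (W(c, d) = (0 + 1)*d = 1*d = d)
I = 18 (I = (0 + 3)*6 = 3*6 = 18)
w(G, b) = 20 (w(G, b) = 24 + 4*(-4 - 1*(-3)) = 24 + 4*(-4 + 3) = 24 + 4*(-1) = 24 - 4 = 20)
Z(C, o) = -5 + C (Z(C, o) = (C + 18) - 23 = (18 + C) - 23 = -5 + C)
-Z(-77, w(-9, 3)) = -(-5 - 77) = -1*(-82) = 82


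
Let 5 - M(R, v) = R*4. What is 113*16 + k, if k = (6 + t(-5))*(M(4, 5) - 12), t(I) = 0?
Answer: 1670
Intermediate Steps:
M(R, v) = 5 - 4*R (M(R, v) = 5 - R*4 = 5 - 4*R)
k = -138 (k = (6 + 0)*((5 - 4*4) - 12) = 6*((5 - 16) - 12) = 6*(-11 - 12) = 6*(-23) = -138)
113*16 + k = 113*16 - 138 = 1808 - 138 = 1670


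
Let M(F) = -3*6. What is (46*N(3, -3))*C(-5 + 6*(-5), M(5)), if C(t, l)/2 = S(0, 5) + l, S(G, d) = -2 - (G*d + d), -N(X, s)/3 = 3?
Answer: 20700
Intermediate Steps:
N(X, s) = -9 (N(X, s) = -3*3 = -9)
S(G, d) = -2 - d - G*d (S(G, d) = -2 - (d + G*d) = -2 + (-d - G*d) = -2 - d - G*d)
M(F) = -18
C(t, l) = -14 + 2*l (C(t, l) = 2*((-2 - 1*5 - 1*0*5) + l) = 2*((-2 - 5 + 0) + l) = 2*(-7 + l) = -14 + 2*l)
(46*N(3, -3))*C(-5 + 6*(-5), M(5)) = (46*(-9))*(-14 + 2*(-18)) = -414*(-14 - 36) = -414*(-50) = 20700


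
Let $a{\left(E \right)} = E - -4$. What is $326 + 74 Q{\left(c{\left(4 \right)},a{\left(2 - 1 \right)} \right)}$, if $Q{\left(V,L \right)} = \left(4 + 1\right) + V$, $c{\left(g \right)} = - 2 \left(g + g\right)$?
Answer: $-488$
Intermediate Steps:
$a{\left(E \right)} = 4 + E$ ($a{\left(E \right)} = E + 4 = 4 + E$)
$c{\left(g \right)} = - 4 g$ ($c{\left(g \right)} = - 2 \cdot 2 g = - 4 g$)
$Q{\left(V,L \right)} = 5 + V$
$326 + 74 Q{\left(c{\left(4 \right)},a{\left(2 - 1 \right)} \right)} = 326 + 74 \left(5 - 16\right) = 326 + 74 \left(-11\right) = 326 - 814 = -488$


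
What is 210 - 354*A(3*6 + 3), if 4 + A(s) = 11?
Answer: -2268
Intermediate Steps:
A(s) = 7 (A(s) = -4 + 11 = 7)
210 - 354*A(3*6 + 3) = 210 - 354*7 = 210 - 2478 = -2268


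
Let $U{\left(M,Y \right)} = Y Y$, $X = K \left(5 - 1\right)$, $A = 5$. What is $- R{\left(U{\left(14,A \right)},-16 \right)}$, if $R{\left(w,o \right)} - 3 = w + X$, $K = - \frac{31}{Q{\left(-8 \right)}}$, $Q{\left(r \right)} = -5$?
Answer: $- \frac{264}{5} \approx -52.8$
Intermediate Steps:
$K = \frac{31}{5}$ ($K = - \frac{31}{-5} = \left(-31\right) \left(- \frac{1}{5}\right) = \frac{31}{5} \approx 6.2$)
$X = \frac{124}{5}$ ($X = \frac{31 \left(5 - 1\right)}{5} = \frac{31}{5} \cdot 4 = \frac{124}{5} \approx 24.8$)
$U{\left(M,Y \right)} = Y^{2}$
$R{\left(w,o \right)} = \frac{139}{5} + w$ ($R{\left(w,o \right)} = 3 + \left(w + \frac{124}{5}\right) = 3 + \left(\frac{124}{5} + w\right) = \frac{139}{5} + w$)
$- R{\left(U{\left(14,A \right)},-16 \right)} = - (\frac{139}{5} + 5^{2}) = - (\frac{139}{5} + 25) = \left(-1\right) \frac{264}{5} = - \frac{264}{5}$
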